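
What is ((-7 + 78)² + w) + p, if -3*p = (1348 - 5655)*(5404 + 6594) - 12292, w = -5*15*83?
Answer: 17228042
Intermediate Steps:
w = -6225 (w = -75*83 = -6225)
p = 17229226 (p = -((1348 - 5655)*(5404 + 6594) - 12292)/3 = -(-4307*11998 - 12292)/3 = -(-51675386 - 12292)/3 = -⅓*(-51687678) = 17229226)
((-7 + 78)² + w) + p = ((-7 + 78)² - 6225) + 17229226 = (71² - 6225) + 17229226 = (5041 - 6225) + 17229226 = -1184 + 17229226 = 17228042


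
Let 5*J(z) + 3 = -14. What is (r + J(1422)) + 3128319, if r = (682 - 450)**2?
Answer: 15910698/5 ≈ 3.1821e+6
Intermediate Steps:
J(z) = -17/5 (J(z) = -3/5 + (1/5)*(-14) = -3/5 - 14/5 = -17/5)
r = 53824 (r = 232**2 = 53824)
(r + J(1422)) + 3128319 = (53824 - 17/5) + 3128319 = 269103/5 + 3128319 = 15910698/5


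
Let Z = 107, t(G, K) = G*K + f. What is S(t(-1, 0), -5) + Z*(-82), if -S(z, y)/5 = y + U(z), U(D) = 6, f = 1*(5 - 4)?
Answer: -8779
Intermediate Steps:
f = 1 (f = 1*1 = 1)
t(G, K) = 1 + G*K (t(G, K) = G*K + 1 = 1 + G*K)
S(z, y) = -30 - 5*y (S(z, y) = -5*(y + 6) = -5*(6 + y) = -30 - 5*y)
S(t(-1, 0), -5) + Z*(-82) = (-30 - 5*(-5)) + 107*(-82) = (-30 + 25) - 8774 = -5 - 8774 = -8779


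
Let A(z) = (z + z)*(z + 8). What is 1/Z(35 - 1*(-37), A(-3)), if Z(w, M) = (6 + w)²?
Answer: 1/6084 ≈ 0.00016437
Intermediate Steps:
A(z) = 2*z*(8 + z) (A(z) = (2*z)*(8 + z) = 2*z*(8 + z))
1/Z(35 - 1*(-37), A(-3)) = 1/((6 + (35 - 1*(-37)))²) = 1/((6 + (35 + 37))²) = 1/((6 + 72)²) = 1/(78²) = 1/6084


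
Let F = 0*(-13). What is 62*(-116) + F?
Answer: -7192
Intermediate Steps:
F = 0
62*(-116) + F = 62*(-116) + 0 = -7192 + 0 = -7192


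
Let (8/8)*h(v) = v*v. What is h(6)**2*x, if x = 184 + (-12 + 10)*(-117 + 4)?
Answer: 531360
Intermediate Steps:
h(v) = v**2 (h(v) = v*v = v**2)
x = 410 (x = 184 - 2*(-113) = 184 + 226 = 410)
h(6)**2*x = (6**2)**2*410 = 36**2*410 = 1296*410 = 531360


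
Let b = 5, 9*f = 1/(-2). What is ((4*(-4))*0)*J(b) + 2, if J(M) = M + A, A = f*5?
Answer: 2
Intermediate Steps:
f = -1/18 (f = (⅑)/(-2) = (⅑)*(-½) = -1/18 ≈ -0.055556)
A = -5/18 (A = -1/18*5 = -5/18 ≈ -0.27778)
J(M) = -5/18 + M (J(M) = M - 5/18 = -5/18 + M)
((4*(-4))*0)*J(b) + 2 = ((4*(-4))*0)*(-5/18 + 5) + 2 = -16*0*(85/18) + 2 = 0*(85/18) + 2 = 0 + 2 = 2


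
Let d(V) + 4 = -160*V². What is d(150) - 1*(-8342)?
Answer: -3591662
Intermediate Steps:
d(V) = -4 - 160*V²
d(150) - 1*(-8342) = (-4 - 160*150²) - 1*(-8342) = (-4 - 160*22500) + 8342 = (-4 - 3600000) + 8342 = -3600004 + 8342 = -3591662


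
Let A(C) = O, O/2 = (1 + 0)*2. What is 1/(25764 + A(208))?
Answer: 1/25768 ≈ 3.8808e-5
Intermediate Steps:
O = 4 (O = 2*((1 + 0)*2) = 2*(1*2) = 2*2 = 4)
A(C) = 4
1/(25764 + A(208)) = 1/(25764 + 4) = 1/25768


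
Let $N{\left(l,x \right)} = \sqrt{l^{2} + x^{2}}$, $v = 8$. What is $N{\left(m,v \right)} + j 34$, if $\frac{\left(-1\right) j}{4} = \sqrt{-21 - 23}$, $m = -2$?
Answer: $2 \sqrt{17} - 272 i \sqrt{11} \approx 8.2462 - 902.12 i$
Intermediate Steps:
$j = - 8 i \sqrt{11}$ ($j = - 4 \sqrt{-21 - 23} = - 4 \sqrt{-44} = - 4 \cdot 2 i \sqrt{11} = - 8 i \sqrt{11} \approx - 26.533 i$)
$N{\left(m,v \right)} + j 34 = \sqrt{\left(-2\right)^{2} + 8^{2}} + - 8 i \sqrt{11} \cdot 34 = \sqrt{4 + 64} - 272 i \sqrt{11} = \sqrt{68} - 272 i \sqrt{11} = 2 \sqrt{17} - 272 i \sqrt{11}$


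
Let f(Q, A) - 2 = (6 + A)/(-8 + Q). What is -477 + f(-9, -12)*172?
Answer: -1229/17 ≈ -72.294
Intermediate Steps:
f(Q, A) = 2 + (6 + A)/(-8 + Q)
-477 + f(-9, -12)*172 = -477 + ((-10 - 12 + 2*(-9))/(-8 - 9))*172 = -477 + ((-10 - 12 - 18)/(-17))*172 = -477 - 1/17*(-40)*172 = -477 + (40/17)*172 = -477 + 6880/17 = -1229/17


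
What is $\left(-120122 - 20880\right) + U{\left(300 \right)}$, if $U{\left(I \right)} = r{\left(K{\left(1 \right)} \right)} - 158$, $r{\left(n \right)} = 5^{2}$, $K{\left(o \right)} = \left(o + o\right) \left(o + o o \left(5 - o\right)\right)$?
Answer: $-141135$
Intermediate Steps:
$K{\left(o \right)} = 2 o \left(o + o^{2} \left(5 - o\right)\right)$
$r{\left(n \right)} = 25$
$U{\left(I \right)} = -133$ ($U{\left(I \right)} = 25 - 158 = -133$)
$\left(-120122 - 20880\right) + U{\left(300 \right)} = \left(-120122 - 20880\right) - 133 = -141002 - 133 = -141135$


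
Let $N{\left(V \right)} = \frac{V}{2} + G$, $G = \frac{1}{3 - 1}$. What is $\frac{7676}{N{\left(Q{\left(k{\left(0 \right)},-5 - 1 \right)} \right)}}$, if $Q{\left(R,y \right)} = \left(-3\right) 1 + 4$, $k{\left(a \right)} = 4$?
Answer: $7676$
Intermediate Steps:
$Q{\left(R,y \right)} = 1$ ($Q{\left(R,y \right)} = -3 + 4 = 1$)
$G = \frac{1}{2} \approx 0.5$
$N{\left(V \right)} = \frac{1}{2} + \frac{V}{2}$ ($N{\left(V \right)} = \frac{V}{2} + \frac{1}{2} = \frac{1}{2} + \frac{V}{2}$)
$\frac{7676}{N{\left(Q{\left(k{\left(0 \right)},-5 - 1 \right)} \right)}} = \frac{7676}{\frac{1}{2} + \frac{1}{2} \cdot 1} = \frac{7676}{\frac{1}{2} + \frac{1}{2}} = \frac{7676}{1} = 7676 \cdot 1 = 7676$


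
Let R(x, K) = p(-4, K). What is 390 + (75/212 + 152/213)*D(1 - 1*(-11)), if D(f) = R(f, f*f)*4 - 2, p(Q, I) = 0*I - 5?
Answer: 8275231/22578 ≈ 366.52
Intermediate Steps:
p(Q, I) = -5 (p(Q, I) = 0 - 5 = -5)
R(x, K) = -5
D(f) = -22 (D(f) = -5*4 - 2 = -20 - 2 = -22)
390 + (75/212 + 152/213)*D(1 - 1*(-11)) = 390 + (75/212 + 152/213)*(-22) = 390 + (48199/45156)*(-22) = 390 - 530189/22578 = 8275231/22578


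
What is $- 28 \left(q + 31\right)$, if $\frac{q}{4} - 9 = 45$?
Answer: $-6916$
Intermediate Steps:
$q = 216$ ($q = 36 + 4 \cdot 45 = 36 + 180 = 216$)
$- 28 \left(q + 31\right) = - 28 \left(216 + 31\right) = \left(-28\right) 247 = -6916$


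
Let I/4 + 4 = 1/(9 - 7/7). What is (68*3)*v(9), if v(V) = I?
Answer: -3162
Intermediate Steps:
I = -31/2 (I = -16 + 4/(9 - 7/7) = -16 + 4/(9 - 7*⅐) = -16 + 4/(9 - 1) = -16 + 4/8 = -16 + 4*(⅛) = -16 + ½ = -31/2 ≈ -15.500)
v(V) = -31/2
(68*3)*v(9) = (68*3)*(-31/2) = 204*(-31/2) = -3162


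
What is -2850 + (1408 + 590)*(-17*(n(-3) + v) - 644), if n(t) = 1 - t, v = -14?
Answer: -949902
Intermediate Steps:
-2850 + (1408 + 590)*(-17*(n(-3) + v) - 644) = -2850 + (1408 + 590)*(-17*((1 - 1*(-3)) - 14) - 644) = -2850 + 1998*(-17*((1 + 3) - 14) - 644) = -2850 + 1998*(-17*(4 - 14) - 644) = -2850 + 1998*(-17*(-10) - 644) = -2850 + 1998*(170 - 644) = -2850 + 1998*(-474) = -2850 - 947052 = -949902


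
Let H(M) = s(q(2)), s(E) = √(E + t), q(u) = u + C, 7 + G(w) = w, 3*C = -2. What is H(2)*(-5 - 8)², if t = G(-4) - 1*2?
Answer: 169*I*√105/3 ≈ 577.25*I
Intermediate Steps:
C = -⅔ (C = (⅓)*(-2) = -⅔ ≈ -0.66667)
G(w) = -7 + w
q(u) = -⅔ + u (q(u) = u - ⅔ = -⅔ + u)
t = -13 (t = (-7 - 4) - 1*2 = -11 - 2 = -13)
s(E) = √(-13 + E) (s(E) = √(E - 13) = √(-13 + E))
H(M) = I*√105/3 (H(M) = √(-13 + (-⅔ + 2)) = √(-13 + 4/3) = √(-35/3) = I*√105/3)
H(2)*(-5 - 8)² = (I*√105/3)*(-5 - 8)² = (I*√105/3)*(-13)² = (I*√105/3)*169 = 169*I*√105/3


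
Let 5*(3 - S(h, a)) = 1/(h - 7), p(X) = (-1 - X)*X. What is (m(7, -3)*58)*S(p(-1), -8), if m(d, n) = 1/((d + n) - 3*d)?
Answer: -6148/595 ≈ -10.333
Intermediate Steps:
p(X) = X*(-1 - X)
S(h, a) = 3 - 1/(5*(-7 + h)) (S(h, a) = 3 - 1/(5*(h - 7)) = 3 - 1/(5*(-7 + h)))
m(d, n) = 1/(n - 2*d)
(m(7, -3)*58)*S(p(-1), -8) = (-1/(-1*(-3) + 2*7)*58)*((-106 + 15*(-1*(-1)*(1 - 1)))/(5*(-7 - 1*(-1)*(1 - 1)))) = (-1/(3 + 14)*58)*((-106 + 15*(-1*(-1)*0))/(5*(-7 - 1*(-1)*0))) = (-1/17*58)*((-106 + 15*0)/(5*(-7 + 0))) = (-1*1/17*58)*((⅕)*(-106 + 0)/(-7)) = (-1/17*58)*((⅕)*(-⅐)*(-106)) = -58/17*106/35 = -6148/595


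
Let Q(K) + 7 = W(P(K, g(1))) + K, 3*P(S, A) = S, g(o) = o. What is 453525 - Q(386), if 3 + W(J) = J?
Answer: 1359061/3 ≈ 4.5302e+5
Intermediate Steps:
P(S, A) = S/3
W(J) = -3 + J
Q(K) = -10 + 4*K/3 (Q(K) = -7 + ((-3 + K/3) + K) = -7 + (-3 + 4*K/3) = -10 + 4*K/3)
453525 - Q(386) = 453525 - (-10 + (4/3)*386) = 453525 - (-10 + 1544/3) = 453525 - 1*1514/3 = 453525 - 1514/3 = 1359061/3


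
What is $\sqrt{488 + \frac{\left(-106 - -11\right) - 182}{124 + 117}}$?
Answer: $\frac{\sqrt{28276771}}{241} \approx 22.065$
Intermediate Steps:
$\sqrt{488 + \frac{\left(-106 - -11\right) - 182}{124 + 117}} = \sqrt{488 + \frac{\left(-106 + 11\right) - 182}{241}} = \sqrt{488 + \left(-95 - 182\right) \frac{1}{241}} = \sqrt{488 - \frac{277}{241}} = \sqrt{\frac{117331}{241}} = \frac{\sqrt{28276771}}{241}$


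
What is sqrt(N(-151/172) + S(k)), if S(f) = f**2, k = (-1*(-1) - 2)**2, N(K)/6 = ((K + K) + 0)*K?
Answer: sqrt(75799)/86 ≈ 3.2014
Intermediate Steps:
N(K) = 12*K**2 (N(K) = 6*(((K + K) + 0)*K) = 6*((2*K + 0)*K) = 6*((2*K)*K) = 6*(2*K**2) = 12*K**2)
k = 1 (k = (1 - 2)**2 = (-1)**2 = 1)
sqrt(N(-151/172) + S(k)) = sqrt(12*(-151/172)**2 + 1**2) = sqrt(12*(-151*1/172)**2 + 1) = sqrt(12*(-151/172)**2 + 1) = sqrt(12*(22801/29584) + 1) = sqrt(68403/7396 + 1) = sqrt(75799/7396) = sqrt(75799)/86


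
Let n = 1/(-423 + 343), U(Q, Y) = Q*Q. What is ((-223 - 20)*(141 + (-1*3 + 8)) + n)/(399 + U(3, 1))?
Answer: -2838241/32640 ≈ -86.956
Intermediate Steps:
U(Q, Y) = Q**2
n = -1/80 (n = 1/(-80) = -1/80 ≈ -0.012500)
((-223 - 20)*(141 + (-1*3 + 8)) + n)/(399 + U(3, 1)) = ((-223 - 20)*(141 + (-1*3 + 8)) - 1/80)/(399 + 3**2) = (-243*(141 + (-3 + 8)) - 1/80)/(399 + 9) = (-243*(141 + 5) - 1/80)/408 = (-243*146 - 1/80)*(1/408) = (-35478 - 1/80)*(1/408) = -2838241/80*1/408 = -2838241/32640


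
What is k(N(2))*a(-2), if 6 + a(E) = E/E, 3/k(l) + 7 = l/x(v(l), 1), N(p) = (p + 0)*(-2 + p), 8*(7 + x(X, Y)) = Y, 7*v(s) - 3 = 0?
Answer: 15/7 ≈ 2.1429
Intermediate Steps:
v(s) = 3/7 (v(s) = 3/7 + (⅐)*0 = 3/7 + 0 = 3/7)
x(X, Y) = -7 + Y/8
N(p) = p*(-2 + p)
k(l) = 3/(-7 - 8*l/55) (k(l) = 3/(-7 + l/(-7 + (⅛)*1)) = 3/(-7 + l/(-7 + ⅛)) = 3/(-7 + l/(-55/8)) = 3/(-7 + l*(-8/55)) = 3/(-7 - 8*l/55))
a(E) = -5 (a(E) = -6 + E/E = -6 + 1 = -5)
k(N(2))*a(-2) = -165/(385 + 8*(2*(-2 + 2)))*(-5) = -165/(385 + 8*(2*0))*(-5) = -165/(385 + 8*0)*(-5) = -165/(385 + 0)*(-5) = -165/385*(-5) = -165*1/385*(-5) = -3/7*(-5) = 15/7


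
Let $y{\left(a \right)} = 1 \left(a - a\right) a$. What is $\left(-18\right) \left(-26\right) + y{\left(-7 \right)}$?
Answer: $468$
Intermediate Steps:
$y{\left(a \right)} = 0$ ($y{\left(a \right)} = 1 \cdot 0 a = 0 a = 0$)
$\left(-18\right) \left(-26\right) + y{\left(-7 \right)} = \left(-18\right) \left(-26\right) + 0 = 468 + 0 = 468$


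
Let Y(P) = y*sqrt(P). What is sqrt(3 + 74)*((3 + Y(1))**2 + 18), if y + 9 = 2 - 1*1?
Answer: 43*sqrt(77) ≈ 377.32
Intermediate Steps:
y = -8 (y = -9 + (2 - 1*1) = -9 + (2 - 1) = -9 + 1 = -8)
Y(P) = -8*sqrt(P)
sqrt(3 + 74)*((3 + Y(1))**2 + 18) = sqrt(3 + 74)*((3 - 8*sqrt(1))**2 + 18) = sqrt(77)*((3 - 8*1)**2 + 18) = sqrt(77)*((3 - 8)**2 + 18) = sqrt(77)*((-5)**2 + 18) = sqrt(77)*(25 + 18) = sqrt(77)*43 = 43*sqrt(77)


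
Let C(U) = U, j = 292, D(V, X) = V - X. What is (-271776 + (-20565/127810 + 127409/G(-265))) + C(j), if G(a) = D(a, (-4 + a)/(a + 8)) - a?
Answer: -2703778431055/6876178 ≈ -3.9321e+5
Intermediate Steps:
G(a) = -(-4 + a)/(8 + a) (G(a) = (a - (-4 + a)/(a + 8)) - a = (a - (-4 + a)/(8 + a)) - a = -(-4 + a)/(8 + a))
(-271776 + (-20565/127810 + 127409/G(-265))) + C(j) = (-271776 + (-20565/127810 + 127409/(((4 - 1*(-265))/(8 - 265))))) + 292 = (-271776 + (-20565*1/127810 + 127409/(((4 + 265)/(-257))))) + 292 = (-271776 + (-4113/25562 + 127409/((-1/257*269)))) + 292 = (-271776 + (-4113/25562 + 127409/(-269/257))) + 292 = (-271776 + (-4113/25562 + 127409*(-257/269))) + 292 = (-271776 + (-4113/25562 - 32744113/269)) + 292 = (-271776 - 837006122903/6876178) + 292 = -2705786275031/6876178 + 292 = -2703778431055/6876178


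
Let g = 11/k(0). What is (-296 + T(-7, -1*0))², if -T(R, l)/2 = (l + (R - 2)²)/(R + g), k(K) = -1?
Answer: 82369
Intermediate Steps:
g = -11 (g = 11/(-1) = 11*(-1) = -11)
T(R, l) = -2*(l + (-2 + R)²)/(-11 + R) (T(R, l) = -2*(l + (R - 2)²)/(R - 11) = -2*(l + (-2 + R)²)/(-11 + R))
(-296 + T(-7, -1*0))² = (-296 + 2*(-(-1)*0 - (-2 - 7)²)/(-11 - 7))² = (-296 + 2*(-1*0 - 1*(-9)²)/(-18))² = (-296 + 2*(-1/18)*(0 - 1*81))² = (-296 + 2*(-1/18)*(0 - 81))² = (-296 + 2*(-1/18)*(-81))² = (-296 + 9)² = (-287)² = 82369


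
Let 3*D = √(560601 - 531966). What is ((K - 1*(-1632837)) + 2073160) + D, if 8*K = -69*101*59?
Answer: 29236805/8 + √28635/3 ≈ 3.6547e+6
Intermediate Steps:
D = √28635/3 (D = √(560601 - 531966)/3 = √28635/3 ≈ 56.406)
K = -411171/8 (K = (-69*101*59)/8 = (-6969*59)/8 = (⅛)*(-411171) = -411171/8 ≈ -51396.)
((K - 1*(-1632837)) + 2073160) + D = ((-411171/8 - 1*(-1632837)) + 2073160) + √28635/3 = ((-411171/8 + 1632837) + 2073160) + √28635/3 = (12651525/8 + 2073160) + √28635/3 = 29236805/8 + √28635/3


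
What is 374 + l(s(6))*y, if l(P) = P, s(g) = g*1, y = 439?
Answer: 3008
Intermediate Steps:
s(g) = g
374 + l(s(6))*y = 374 + 6*439 = 374 + 2634 = 3008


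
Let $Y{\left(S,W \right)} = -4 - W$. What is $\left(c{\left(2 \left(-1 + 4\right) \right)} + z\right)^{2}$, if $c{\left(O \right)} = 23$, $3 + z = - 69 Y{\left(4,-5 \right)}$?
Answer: $2401$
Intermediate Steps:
$z = -72$ ($z = -3 - 69 \left(-4 - -5\right) = -3 - 69 \left(-4 + 5\right) = -3 - 69 = -72$)
$\left(c{\left(2 \left(-1 + 4\right) \right)} + z\right)^{2} = \left(23 - 72\right)^{2} = \left(-49\right)^{2} = 2401$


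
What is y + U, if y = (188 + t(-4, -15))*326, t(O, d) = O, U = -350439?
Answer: -290455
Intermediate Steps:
y = 59984 (y = (188 - 4)*326 = 184*326 = 59984)
y + U = 59984 - 350439 = -290455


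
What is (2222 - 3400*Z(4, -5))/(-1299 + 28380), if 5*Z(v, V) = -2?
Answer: 398/3009 ≈ 0.13227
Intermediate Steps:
Z(v, V) = -⅖ (Z(v, V) = (⅕)*(-2) = -⅖)
(2222 - 3400*Z(4, -5))/(-1299 + 28380) = (2222 - 3400*(-⅖))/(-1299 + 28380) = (2222 + 1360)/27081 = 3582*(1/27081) = 398/3009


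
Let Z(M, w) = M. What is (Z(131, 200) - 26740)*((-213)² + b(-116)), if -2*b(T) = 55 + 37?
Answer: -1205999707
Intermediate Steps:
b(T) = -46 (b(T) = -(55 + 37)/2 = -½*92 = -46)
(Z(131, 200) - 26740)*((-213)² + b(-116)) = (131 - 26740)*((-213)² - 46) = -26609*(45369 - 46) = -26609*45323 = -1205999707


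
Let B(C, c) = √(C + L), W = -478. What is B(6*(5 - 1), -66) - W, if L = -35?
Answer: 478 + I*√11 ≈ 478.0 + 3.3166*I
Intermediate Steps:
B(C, c) = √(-35 + C) (B(C, c) = √(C - 35) = √(-35 + C))
B(6*(5 - 1), -66) - W = √(-35 + 6*(5 - 1)) - 1*(-478) = √(-35 + 6*4) + 478 = √(-35 + 24) + 478 = √(-11) + 478 = I*√11 + 478 = 478 + I*√11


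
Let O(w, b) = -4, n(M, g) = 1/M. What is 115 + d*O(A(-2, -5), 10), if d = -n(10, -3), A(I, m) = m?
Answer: 577/5 ≈ 115.40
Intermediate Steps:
d = -⅒ (d = -1/10 = -1*⅒ = -⅒ ≈ -0.10000)
115 + d*O(A(-2, -5), 10) = 115 - ⅒*(-4) = 115 + ⅖ = 577/5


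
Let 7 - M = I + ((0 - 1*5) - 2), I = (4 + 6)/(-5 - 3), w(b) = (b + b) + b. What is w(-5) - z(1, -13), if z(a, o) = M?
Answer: -121/4 ≈ -30.250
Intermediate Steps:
w(b) = 3*b (w(b) = 2*b + b = 3*b)
I = -5/4 (I = 10/(-8) = 10*(-1/8) = -5/4 ≈ -1.2500)
M = 61/4 (M = 7 - (-5/4 + ((0 - 1*5) - 2)) = 7 - (-5/4 + ((0 - 5) - 2)) = 7 - (-5/4 + (-5 - 2)) = 7 - (-5/4 - 7) = 7 - 1*(-33/4) = 7 + 33/4 = 61/4 ≈ 15.250)
z(a, o) = 61/4
w(-5) - z(1, -13) = 3*(-5) - 1*61/4 = -15 - 61/4 = -121/4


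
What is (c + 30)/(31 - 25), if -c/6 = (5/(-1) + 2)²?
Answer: -4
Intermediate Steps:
c = -54 (c = -6*(5/(-1) + 2)² = -6*(5*(-1) + 2)² = -6*(-5 + 2)² = -6*(-3)² = -6*9 = -54)
(c + 30)/(31 - 25) = (-54 + 30)/(31 - 25) = -24/6 = (⅙)*(-24) = -4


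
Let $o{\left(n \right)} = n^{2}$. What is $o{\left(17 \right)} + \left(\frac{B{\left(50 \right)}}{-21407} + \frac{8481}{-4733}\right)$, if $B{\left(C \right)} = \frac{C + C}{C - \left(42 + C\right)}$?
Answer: $\frac{611094648382}{2127705951} \approx 287.21$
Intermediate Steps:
$B{\left(C \right)} = - \frac{C}{21}$ ($B{\left(C \right)} = \frac{2 C}{-42} = 2 C \left(- \frac{1}{42}\right) = - \frac{C}{21}$)
$o{\left(17 \right)} + \left(\frac{B{\left(50 \right)}}{-21407} + \frac{8481}{-4733}\right) = 17^{2} + \left(\frac{\left(- \frac{1}{21}\right) 50}{-21407} + \frac{8481}{-4733}\right) = 289 + \left(\left(- \frac{50}{21}\right) \left(- \frac{1}{21407}\right) + 8481 \left(- \frac{1}{4733}\right)\right) = 289 + \left(\frac{50}{449547} - \frac{8481}{4733}\right) = 289 - \frac{3812371457}{2127705951} = \frac{611094648382}{2127705951}$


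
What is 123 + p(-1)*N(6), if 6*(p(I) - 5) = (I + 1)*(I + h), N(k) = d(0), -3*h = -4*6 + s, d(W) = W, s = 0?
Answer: 123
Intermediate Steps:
h = 8 (h = -(-4*6 + 0)/3 = -(-24 + 0)/3 = -⅓*(-24) = 8)
N(k) = 0
p(I) = 5 + (1 + I)*(8 + I)/6 (p(I) = 5 + ((I + 1)*(I + 8))/6 = 5 + ((1 + I)*(8 + I))/6 = 5 + (1 + I)*(8 + I)/6)
123 + p(-1)*N(6) = 123 + (19/3 + (⅙)*(-1)² + (3/2)*(-1))*0 = 123 + (19/3 + (⅙)*1 - 3/2)*0 = 123 + (19/3 + ⅙ - 3/2)*0 = 123 + 5*0 = 123 + 0 = 123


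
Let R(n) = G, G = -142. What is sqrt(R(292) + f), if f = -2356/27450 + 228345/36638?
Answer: I*sqrt(152677874584792802)/33523770 ≈ 11.656*I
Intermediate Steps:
R(n) = -142
f = 3090875561/502856550 (f = -2356*1/27450 + 228345*(1/36638) = -1178/13725 + 228345/36638 = 3090875561/502856550 ≈ 6.1466)
sqrt(R(292) + f) = sqrt(-142 + 3090875561/502856550) = sqrt(-68314754539/502856550) = I*sqrt(152677874584792802)/33523770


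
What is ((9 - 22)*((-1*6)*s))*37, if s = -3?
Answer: -8658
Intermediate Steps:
((9 - 22)*((-1*6)*s))*37 = ((9 - 22)*(-1*6*(-3)))*37 = -(-78)*(-3)*37 = -13*18*37 = -234*37 = -8658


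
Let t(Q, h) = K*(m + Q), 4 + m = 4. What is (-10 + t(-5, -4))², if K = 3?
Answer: 625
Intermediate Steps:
m = 0 (m = -4 + 4 = 0)
t(Q, h) = 3*Q (t(Q, h) = 3*(0 + Q) = 3*Q)
(-10 + t(-5, -4))² = (-10 + 3*(-5))² = (-10 - 15)² = (-25)² = 625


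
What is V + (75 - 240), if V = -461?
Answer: -626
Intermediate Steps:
V + (75 - 240) = -461 + (75 - 240) = -461 - 165 = -626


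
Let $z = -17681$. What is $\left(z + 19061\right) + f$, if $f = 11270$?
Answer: $12650$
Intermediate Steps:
$\left(z + 19061\right) + f = \left(-17681 + 19061\right) + 11270 = 1380 + 11270 = 12650$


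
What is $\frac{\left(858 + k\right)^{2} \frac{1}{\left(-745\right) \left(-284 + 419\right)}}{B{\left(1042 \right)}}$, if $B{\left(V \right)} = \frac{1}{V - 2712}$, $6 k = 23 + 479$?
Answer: $\frac{533105750}{36207} \approx 14724.0$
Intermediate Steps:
$k = \frac{251}{3}$ ($k = \frac{23 + 479}{6} = \frac{1}{6} \cdot 502 = \frac{251}{3} \approx 83.667$)
$B{\left(V \right)} = \frac{1}{-2712 + V}$
$\frac{\left(858 + k\right)^{2} \frac{1}{\left(-745\right) \left(-284 + 419\right)}}{B{\left(1042 \right)}} = \frac{\left(858 + \frac{251}{3}\right)^{2} \frac{1}{\left(-745\right) \left(-284 + 419\right)}}{\frac{1}{-2712 + 1042}} = \frac{\left(\frac{2825}{3}\right)^{2} \frac{1}{\left(-745\right) 135}}{\frac{1}{-1670}} = \frac{\frac{7980625}{9} \frac{1}{-100575}}{- \frac{1}{1670}} = \frac{7980625}{9} \left(- \frac{1}{100575}\right) \left(-1670\right) = \left(- \frac{319225}{36207}\right) \left(-1670\right) = \frac{533105750}{36207}$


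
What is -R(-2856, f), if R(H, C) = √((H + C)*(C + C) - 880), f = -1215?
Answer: -5*√395666 ≈ -3145.1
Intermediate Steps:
R(H, C) = √(-880 + 2*C*(C + H)) (R(H, C) = √((C + H)*(2*C) - 880) = √(2*C*(C + H) - 880) = √(-880 + 2*C*(C + H)))
-R(-2856, f) = -√(-880 + 2*(-1215)² + 2*(-1215)*(-2856)) = -√(-880 + 2*1476225 + 6940080) = -√(-880 + 2952450 + 6940080) = -√9891650 = -5*√395666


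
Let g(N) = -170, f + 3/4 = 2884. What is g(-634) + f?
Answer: 10853/4 ≈ 2713.3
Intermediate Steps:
f = 11533/4 (f = -¾ + 2884 = 11533/4 ≈ 2883.3)
g(-634) + f = -170 + 11533/4 = 10853/4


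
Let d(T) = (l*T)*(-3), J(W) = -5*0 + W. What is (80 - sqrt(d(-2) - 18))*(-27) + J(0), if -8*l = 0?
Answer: -2160 + 81*I*sqrt(2) ≈ -2160.0 + 114.55*I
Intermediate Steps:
l = 0 (l = -1/8*0 = 0)
J(W) = W (J(W) = 0 + W = W)
d(T) = 0 (d(T) = (0*T)*(-3) = 0*(-3) = 0)
(80 - sqrt(d(-2) - 18))*(-27) + J(0) = (80 - sqrt(0 - 18))*(-27) + 0 = (80 - sqrt(-18))*(-27) + 0 = (80 - 3*I*sqrt(2))*(-27) + 0 = (-2160 + 81*I*sqrt(2)) + 0 = -2160 + 81*I*sqrt(2)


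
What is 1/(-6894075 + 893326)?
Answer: -1/6000749 ≈ -1.6665e-7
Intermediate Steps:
1/(-6894075 + 893326) = 1/(-6000749) = -1/6000749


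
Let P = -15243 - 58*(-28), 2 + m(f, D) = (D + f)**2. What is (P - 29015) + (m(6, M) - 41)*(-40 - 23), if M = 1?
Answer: -43012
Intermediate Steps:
m(f, D) = -2 + (D + f)**2
P = -13619 (P = -15243 + 1624 = -13619)
(P - 29015) + (m(6, M) - 41)*(-40 - 23) = (-13619 - 29015) + ((-2 + (1 + 6)**2) - 41)*(-40 - 23) = -42634 + ((-2 + 7**2) - 41)*(-63) = -42634 + ((-2 + 49) - 41)*(-63) = -42634 + (47 - 41)*(-63) = -42634 + 6*(-63) = -42634 - 378 = -43012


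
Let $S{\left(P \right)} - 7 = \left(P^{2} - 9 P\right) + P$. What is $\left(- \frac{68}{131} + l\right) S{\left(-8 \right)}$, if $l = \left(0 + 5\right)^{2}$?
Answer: $\frac{432945}{131} \approx 3304.9$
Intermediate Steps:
$S{\left(P \right)} = 7 + P^{2} - 8 P$ ($S{\left(P \right)} = 7 + \left(\left(P^{2} - 9 P\right) + P\right) = 7 + \left(P^{2} - 8 P\right) = 7 + P^{2} - 8 P$)
$l = 25$ ($l = 5^{2} = 25$)
$\left(- \frac{68}{131} + l\right) S{\left(-8 \right)} = \left(- \frac{68}{131} + 25\right) \left(7 + \left(-8\right)^{2} - -64\right) = \left(\left(-68\right) \frac{1}{131} + 25\right) \left(7 + 64 + 64\right) = \left(- \frac{68}{131} + 25\right) 135 = \frac{3207}{131} \cdot 135 = \frac{432945}{131}$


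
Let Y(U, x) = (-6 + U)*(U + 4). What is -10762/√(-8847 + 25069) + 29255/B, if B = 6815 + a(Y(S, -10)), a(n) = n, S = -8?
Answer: 29255/6871 - 5381*√16222/8111 ≈ -80.239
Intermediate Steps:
Y(U, x) = (-6 + U)*(4 + U)
B = 6871 (B = 6815 + (-24 + (-8)² - 2*(-8)) = 6815 + (-24 + 64 + 16) = 6815 + 56 = 6871)
-10762/√(-8847 + 25069) + 29255/B = -10762/√(-8847 + 25069) + 29255/6871 = -10762*√16222/16222 + 29255*(1/6871) = -5381*√16222/8111 + 29255/6871 = 29255/6871 - 5381*√16222/8111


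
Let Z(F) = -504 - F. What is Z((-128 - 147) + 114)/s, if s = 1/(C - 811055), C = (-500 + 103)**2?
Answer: 224131978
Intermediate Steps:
C = 157609 (C = (-397)**2 = 157609)
s = -1/653446 (s = 1/(157609 - 811055) = 1/(-653446) = -1/653446 ≈ -1.5303e-6)
Z((-128 - 147) + 114)/s = (-504 - ((-128 - 147) + 114))/(-1/653446) = (-504 - (-275 + 114))*(-653446) = (-504 - 1*(-161))*(-653446) = (-504 + 161)*(-653446) = -343*(-653446) = 224131978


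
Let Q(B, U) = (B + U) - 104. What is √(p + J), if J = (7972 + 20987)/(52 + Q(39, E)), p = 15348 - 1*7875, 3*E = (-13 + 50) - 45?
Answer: √12424638/47 ≈ 74.997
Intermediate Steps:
E = -8/3 (E = ((-13 + 50) - 45)/3 = (37 - 45)/3 = (⅓)*(-8) = -8/3 ≈ -2.6667)
Q(B, U) = -104 + B + U
p = 7473 (p = 15348 - 7875 = 7473)
J = -86877/47 (J = (7972 + 20987)/(52 + (-104 + 39 - 8/3)) = 28959/(52 - 203/3) = 28959/(-47/3) = 28959*(-3/47) = -86877/47 ≈ -1848.4)
√(p + J) = √(7473 - 86877/47) = √(264354/47) = √12424638/47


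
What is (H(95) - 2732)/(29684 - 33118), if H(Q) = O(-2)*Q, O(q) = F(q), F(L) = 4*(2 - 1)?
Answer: 1176/1717 ≈ 0.68492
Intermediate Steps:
F(L) = 4 (F(L) = 4*1 = 4)
O(q) = 4
H(Q) = 4*Q
(H(95) - 2732)/(29684 - 33118) = (4*95 - 2732)/(29684 - 33118) = (380 - 2732)/(-3434) = -2352*(-1/3434) = 1176/1717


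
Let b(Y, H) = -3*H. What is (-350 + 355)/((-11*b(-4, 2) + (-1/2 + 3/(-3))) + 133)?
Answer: 2/79 ≈ 0.025316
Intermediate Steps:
(-350 + 355)/((-11*b(-4, 2) + (-1/2 + 3/(-3))) + 133) = (-350 + 355)/((-(-33)*2 + (-1/2 + 3/(-3))) + 133) = 5/((-11*(-6) + (-1*½ + 3*(-⅓))) + 133) = 5/((66 + (-½ - 1)) + 133) = 5/((66 - 3/2) + 133) = 5/(129/2 + 133) = 5/(395/2) = 5*(2/395) = 2/79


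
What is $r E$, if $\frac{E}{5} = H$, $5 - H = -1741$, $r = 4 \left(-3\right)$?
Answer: $-104760$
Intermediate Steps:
$r = -12$
$H = 1746$ ($H = 5 - -1741 = 5 + 1741 = 1746$)
$E = 8730$ ($E = 5 \cdot 1746 = 8730$)
$r E = \left(-12\right) 8730 = -104760$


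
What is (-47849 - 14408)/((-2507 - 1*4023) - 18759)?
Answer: 62257/25289 ≈ 2.4618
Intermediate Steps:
(-47849 - 14408)/((-2507 - 1*4023) - 18759) = -62257/((-2507 - 4023) - 18759) = -62257/(-6530 - 18759) = -62257/(-25289) = -62257*(-1/25289) = 62257/25289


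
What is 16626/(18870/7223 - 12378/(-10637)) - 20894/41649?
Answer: 985112618522357/223768109854 ≈ 4402.4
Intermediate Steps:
16626/(18870/7223 - 12378/(-10637)) - 20894/41649 = 16626/(18870*(1/7223) - 12378*(-1/10637)) - 20894*1/41649 = 16626/(18870/7223 + 12378/10637) - 20894/41649 = 16626/(290126484/76831051) - 20894/41649 = 16626*(76831051/290126484) - 20894/41649 = 212898842321/48354414 - 20894/41649 = 985112618522357/223768109854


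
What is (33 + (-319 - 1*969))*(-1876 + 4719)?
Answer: -3567965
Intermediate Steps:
(33 + (-319 - 1*969))*(-1876 + 4719) = (33 + (-319 - 969))*2843 = (33 - 1288)*2843 = -1255*2843 = -3567965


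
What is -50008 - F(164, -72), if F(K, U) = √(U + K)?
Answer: -50008 - 2*√23 ≈ -50018.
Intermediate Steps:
F(K, U) = √(K + U)
-50008 - F(164, -72) = -50008 - √(164 - 72) = -50008 - √92 = -50008 - 2*√23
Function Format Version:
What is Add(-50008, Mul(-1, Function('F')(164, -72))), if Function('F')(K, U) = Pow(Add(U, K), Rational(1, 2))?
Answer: Add(-50008, Mul(-2, Pow(23, Rational(1, 2)))) ≈ -50018.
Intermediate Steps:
Function('F')(K, U) = Pow(Add(K, U), Rational(1, 2))
Add(-50008, Mul(-1, Function('F')(164, -72))) = Add(-50008, Mul(-1, Pow(Add(164, -72), Rational(1, 2)))) = Add(-50008, Mul(-1, Pow(92, Rational(1, 2)))) = Add(-50008, Mul(-1, Mul(2, Pow(23, Rational(1, 2))))) = Add(-50008, Mul(-2, Pow(23, Rational(1, 2))))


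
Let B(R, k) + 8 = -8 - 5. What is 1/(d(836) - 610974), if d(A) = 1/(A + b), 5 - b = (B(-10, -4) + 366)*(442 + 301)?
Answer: -255494/156100191157 ≈ -1.6367e-6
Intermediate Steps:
B(R, k) = -21 (B(R, k) = -8 + (-8 - 5) = -8 - 13 = -21)
b = -256330 (b = 5 - (-21 + 366)*(442 + 301) = 5 - 345*743 = 5 - 1*256335 = 5 - 256335 = -256330)
d(A) = 1/(-256330 + A) (d(A) = 1/(A - 256330) = 1/(-256330 + A))
1/(d(836) - 610974) = 1/(1/(-256330 + 836) - 610974) = 1/(1/(-255494) - 610974) = 1/(-1/255494 - 610974) = 1/(-156100191157/255494) = -255494/156100191157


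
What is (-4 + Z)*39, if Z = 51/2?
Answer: 1677/2 ≈ 838.50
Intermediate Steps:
Z = 51/2 (Z = 51*(½) = 51/2 ≈ 25.500)
(-4 + Z)*39 = (-4 + 51/2)*39 = (43/2)*39 = 1677/2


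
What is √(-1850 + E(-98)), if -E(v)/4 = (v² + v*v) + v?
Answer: I*√78290 ≈ 279.8*I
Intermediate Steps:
E(v) = -8*v² - 4*v (E(v) = -4*((v² + v*v) + v) = -4*((v² + v²) + v) = -4*(2*v² + v) = -4*(v + 2*v²) = -8*v² - 4*v)
√(-1850 + E(-98)) = √(-1850 - 4*(-98)*(1 + 2*(-98))) = √(-1850 - 4*(-98)*(1 - 196)) = √(-1850 - 4*(-98)*(-195)) = √(-1850 - 76440) = √(-78290) = I*√78290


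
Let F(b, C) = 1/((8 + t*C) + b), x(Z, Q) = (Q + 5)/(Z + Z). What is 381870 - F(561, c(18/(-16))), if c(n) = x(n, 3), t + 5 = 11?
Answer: 627412407/1643 ≈ 3.8187e+5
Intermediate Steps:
t = 6 (t = -5 + 11 = 6)
x(Z, Q) = (5 + Q)/(2*Z) (x(Z, Q) = (5 + Q)/((2*Z)) = (5 + Q)*(1/(2*Z)) = (5 + Q)/(2*Z))
c(n) = 4/n (c(n) = (5 + 3)/(2*n) = (½)*8/n = 4/n)
F(b, C) = 1/(8 + b + 6*C) (F(b, C) = 1/((8 + 6*C) + b) = 1/(8 + b + 6*C))
381870 - F(561, c(18/(-16))) = 381870 - 1/(8 + 561 + 6*(4/((18/(-16))))) = 381870 - 1/(8 + 561 + 6*(4/((18*(-1/16))))) = 381870 - 1/(8 + 561 + 6*(4/(-9/8))) = 381870 - 1/(8 + 561 + 6*(4*(-8/9))) = 381870 - 1/(8 + 561 + 6*(-32/9)) = 381870 - 1/(8 + 561 - 64/3) = 381870 - 1/1643/3 = 381870 - 1*3/1643 = 381870 - 3/1643 = 627412407/1643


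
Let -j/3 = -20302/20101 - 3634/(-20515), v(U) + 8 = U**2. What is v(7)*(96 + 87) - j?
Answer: 3092996883057/412372015 ≈ 7500.5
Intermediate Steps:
v(U) = -8 + U**2
j = 1030345488/412372015 (j = -3*(-20302/20101 - 3634/(-20515)) = -3*(-20302*1/20101 - 3634*(-1/20515)) = -3*(-20302/20101 + 3634/20515) = -3*(-343448496/412372015) = 1030345488/412372015 ≈ 2.4986)
v(7)*(96 + 87) - j = (-8 + 7**2)*(96 + 87) - 1*1030345488/412372015 = (-8 + 49)*183 - 1030345488/412372015 = 41*183 - 1030345488/412372015 = 7503 - 1030345488/412372015 = 3092996883057/412372015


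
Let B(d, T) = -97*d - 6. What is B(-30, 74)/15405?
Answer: 968/5135 ≈ 0.18851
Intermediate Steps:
B(d, T) = -6 - 97*d
B(-30, 74)/15405 = (-6 - 97*(-30))/15405 = (-6 + 2910)*(1/15405) = 2904*(1/15405) = 968/5135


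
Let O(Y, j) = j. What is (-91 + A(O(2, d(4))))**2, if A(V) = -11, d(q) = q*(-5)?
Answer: 10404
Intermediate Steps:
d(q) = -5*q
(-91 + A(O(2, d(4))))**2 = (-91 - 11)**2 = (-102)**2 = 10404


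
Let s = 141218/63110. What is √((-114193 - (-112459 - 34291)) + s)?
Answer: 2*√8104954951730/31555 ≈ 180.44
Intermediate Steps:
s = 70609/31555 (s = 141218*(1/63110) = 70609/31555 ≈ 2.2376)
√((-114193 - (-112459 - 34291)) + s) = √((-114193 - (-112459 - 34291)) + 70609/31555) = √((-114193 - 1*(-146750)) + 70609/31555) = √((-114193 + 146750) + 70609/31555) = √(32557 + 70609/31555) = √(1027406744/31555) = 2*√8104954951730/31555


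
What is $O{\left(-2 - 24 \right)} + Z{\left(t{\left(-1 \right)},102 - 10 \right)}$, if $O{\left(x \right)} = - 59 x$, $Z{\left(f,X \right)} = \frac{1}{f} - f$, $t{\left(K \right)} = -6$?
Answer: $\frac{9239}{6} \approx 1539.8$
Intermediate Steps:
$O{\left(-2 - 24 \right)} + Z{\left(t{\left(-1 \right)},102 - 10 \right)} = - 59 \left(-2 - 24\right) + \left(\frac{1}{-6} - -6\right) = - 59 \left(-2 - 24\right) + \left(- \frac{1}{6} + 6\right) = \left(-59\right) \left(-26\right) + \frac{35}{6} = 1534 + \frac{35}{6} = \frac{9239}{6}$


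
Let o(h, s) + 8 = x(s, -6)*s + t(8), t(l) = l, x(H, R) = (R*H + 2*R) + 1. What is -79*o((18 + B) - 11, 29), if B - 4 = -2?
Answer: 423835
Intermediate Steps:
B = 2 (B = 4 - 2 = 2)
x(H, R) = 1 + 2*R + H*R (x(H, R) = (H*R + 2*R) + 1 = (2*R + H*R) + 1 = 1 + 2*R + H*R)
o(h, s) = s*(-11 - 6*s) (o(h, s) = -8 + ((1 + 2*(-6) + s*(-6))*s + 8) = -8 + ((1 - 12 - 6*s)*s + 8) = -8 + ((-11 - 6*s)*s + 8) = -8 + (s*(-11 - 6*s) + 8) = -8 + (8 + s*(-11 - 6*s)) = s*(-11 - 6*s))
-79*o((18 + B) - 11, 29) = -2291*(-11 - 6*29) = -2291*(-11 - 174) = -2291*(-185) = -79*(-5365) = 423835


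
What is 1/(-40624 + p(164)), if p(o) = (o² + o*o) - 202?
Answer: 1/12966 ≈ 7.7125e-5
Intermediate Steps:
p(o) = -202 + 2*o² (p(o) = (o² + o²) - 202 = 2*o² - 202 = -202 + 2*o²)
1/(-40624 + p(164)) = 1/(-40624 + (-202 + 2*164²)) = 1/(-40624 + (-202 + 2*26896)) = 1/(-40624 + (-202 + 53792)) = 1/(-40624 + 53590) = 1/12966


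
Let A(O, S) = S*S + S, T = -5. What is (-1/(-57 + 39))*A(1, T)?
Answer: 10/9 ≈ 1.1111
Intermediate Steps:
A(O, S) = S + S² (A(O, S) = S² + S = S + S²)
(-1/(-57 + 39))*A(1, T) = (-1/(-57 + 39))*(-5*(1 - 5)) = (-1/(-18))*(-5*(-4)) = -1*(-1/18)*20 = (1/18)*20 = 10/9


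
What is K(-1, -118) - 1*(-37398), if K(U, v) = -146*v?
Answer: 54626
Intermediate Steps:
K(-1, -118) - 1*(-37398) = -146*(-118) - 1*(-37398) = 17228 + 37398 = 54626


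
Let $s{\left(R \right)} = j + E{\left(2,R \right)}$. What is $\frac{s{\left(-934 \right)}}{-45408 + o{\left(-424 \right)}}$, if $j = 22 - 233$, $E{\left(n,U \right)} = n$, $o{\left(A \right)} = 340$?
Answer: $\frac{11}{2372} \approx 0.0046374$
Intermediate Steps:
$j = -211$ ($j = 22 - 233 = -211$)
$s{\left(R \right)} = -209$ ($s{\left(R \right)} = -211 + 2 = -209$)
$\frac{s{\left(-934 \right)}}{-45408 + o{\left(-424 \right)}} = - \frac{209}{-45408 + 340} = - \frac{209}{-45068} = \left(-209\right) \left(- \frac{1}{45068}\right) = \frac{11}{2372}$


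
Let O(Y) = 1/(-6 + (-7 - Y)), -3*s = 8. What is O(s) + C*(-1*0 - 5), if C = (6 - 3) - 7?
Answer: 617/31 ≈ 19.903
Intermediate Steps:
s = -8/3 (s = -⅓*8 = -8/3 ≈ -2.6667)
C = -4 (C = 3 - 7 = -4)
O(Y) = 1/(-13 - Y)
O(s) + C*(-1*0 - 5) = -1/(13 - 8/3) - 4*(-1*0 - 5) = -1/31/3 - 4*(0 - 5) = -1*3/31 - 4*(-5) = -3/31 + 20 = 617/31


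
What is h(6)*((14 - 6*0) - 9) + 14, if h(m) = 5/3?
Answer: 67/3 ≈ 22.333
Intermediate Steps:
h(m) = 5/3 (h(m) = 5*(1/3) = 5/3)
h(6)*((14 - 6*0) - 9) + 14 = 5*((14 - 6*0) - 9)/3 + 14 = 5*((14 + 0) - 9)/3 + 14 = 5*(14 - 9)/3 + 14 = (5/3)*5 + 14 = 25/3 + 14 = 67/3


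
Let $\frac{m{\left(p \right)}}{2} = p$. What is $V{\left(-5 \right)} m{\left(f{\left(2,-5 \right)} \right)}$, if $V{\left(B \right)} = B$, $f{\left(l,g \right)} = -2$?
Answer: $20$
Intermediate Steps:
$m{\left(p \right)} = 2 p$
$V{\left(-5 \right)} m{\left(f{\left(2,-5 \right)} \right)} = - 5 \cdot 2 \left(-2\right) = \left(-5\right) \left(-4\right) = 20$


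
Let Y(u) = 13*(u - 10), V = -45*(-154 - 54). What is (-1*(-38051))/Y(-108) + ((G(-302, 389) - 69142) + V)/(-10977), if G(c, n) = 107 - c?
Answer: -8374555/431762 ≈ -19.396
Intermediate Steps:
V = 9360 (V = -45*(-208) = 9360)
Y(u) = -130 + 13*u (Y(u) = 13*(-10 + u) = -130 + 13*u)
(-1*(-38051))/Y(-108) + ((G(-302, 389) - 69142) + V)/(-10977) = (-1*(-38051))/(-130 + 13*(-108)) + (((107 - 1*(-302)) - 69142) + 9360)/(-10977) = 38051/(-130 - 1404) + (((107 + 302) - 69142) + 9360)*(-1/10977) = 38051/(-1534) + ((409 - 69142) + 9360)*(-1/10977) = 38051*(-1/1534) + (-68733 + 9360)*(-1/10977) = -2927/118 - 59373*(-1/10977) = -2927/118 + 19791/3659 = -8374555/431762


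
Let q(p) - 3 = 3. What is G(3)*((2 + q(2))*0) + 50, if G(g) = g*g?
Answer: 50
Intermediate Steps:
q(p) = 6 (q(p) = 3 + 3 = 6)
G(g) = g**2
G(3)*((2 + q(2))*0) + 50 = 3**2*((2 + 6)*0) + 50 = 9*(8*0) + 50 = 9*0 + 50 = 0 + 50 = 50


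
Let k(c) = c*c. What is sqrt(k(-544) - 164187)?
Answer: sqrt(131749) ≈ 362.97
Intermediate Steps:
k(c) = c**2
sqrt(k(-544) - 164187) = sqrt((-544)**2 - 164187) = sqrt(295936 - 164187) = sqrt(131749)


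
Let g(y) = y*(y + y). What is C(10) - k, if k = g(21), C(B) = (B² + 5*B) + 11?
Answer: -721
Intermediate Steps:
C(B) = 11 + B² + 5*B
g(y) = 2*y² (g(y) = y*(2*y) = 2*y²)
k = 882 (k = 2*21² = 2*441 = 882)
C(10) - k = (11 + 10² + 5*10) - 1*882 = (11 + 100 + 50) - 882 = 161 - 882 = -721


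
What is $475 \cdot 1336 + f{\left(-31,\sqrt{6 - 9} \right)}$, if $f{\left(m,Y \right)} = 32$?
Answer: $634632$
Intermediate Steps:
$475 \cdot 1336 + f{\left(-31,\sqrt{6 - 9} \right)} = 475 \cdot 1336 + 32 = 634600 + 32 = 634632$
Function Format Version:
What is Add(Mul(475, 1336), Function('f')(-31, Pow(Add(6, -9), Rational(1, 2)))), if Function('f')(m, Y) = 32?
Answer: 634632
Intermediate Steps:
Add(Mul(475, 1336), Function('f')(-31, Pow(Add(6, -9), Rational(1, 2)))) = Add(Mul(475, 1336), 32) = Add(634600, 32) = 634632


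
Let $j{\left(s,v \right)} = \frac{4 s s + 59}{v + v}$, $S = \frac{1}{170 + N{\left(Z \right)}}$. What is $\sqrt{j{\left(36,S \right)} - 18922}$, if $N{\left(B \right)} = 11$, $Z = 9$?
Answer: $\frac{\sqrt{1822278}}{2} \approx 674.96$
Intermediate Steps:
$S = \frac{1}{181}$ ($S = \frac{1}{170 + 11} = \frac{1}{181} \approx 0.0055249$)
$j{\left(s,v \right)} = \frac{59 + 4 s^{2}}{2 v}$ ($j{\left(s,v \right)} = \frac{4 s^{2} + 59}{2 v} = \left(59 + 4 s^{2}\right) \frac{1}{2 v} = \frac{59 + 4 s^{2}}{2 v}$)
$\sqrt{j{\left(36,S \right)} - 18922} = \sqrt{\frac{\frac{1}{\frac{1}{181}} \left(59 + 4 \cdot 36^{2}\right)}{2} - 18922} = \sqrt{\frac{1}{2} \cdot 181 \left(59 + 4 \cdot 1296\right) - 18922} = \sqrt{\frac{1}{2} \cdot 181 \left(59 + 5184\right) - 18922} = \sqrt{\frac{1}{2} \cdot 181 \cdot 5243 - 18922} = \sqrt{\frac{948983}{2} - 18922} = \sqrt{\frac{911139}{2}} = \frac{\sqrt{1822278}}{2}$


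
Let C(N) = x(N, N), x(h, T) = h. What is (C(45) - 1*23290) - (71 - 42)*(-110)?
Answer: -20055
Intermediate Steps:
C(N) = N
(C(45) - 1*23290) - (71 - 42)*(-110) = (45 - 1*23290) - (71 - 42)*(-110) = (45 - 23290) - 29*(-110) = -23245 - 1*(-3190) = -23245 + 3190 = -20055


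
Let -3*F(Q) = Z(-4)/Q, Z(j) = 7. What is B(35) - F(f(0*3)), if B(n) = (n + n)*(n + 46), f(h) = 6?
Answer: 102067/18 ≈ 5670.4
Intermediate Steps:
B(n) = 2*n*(46 + n) (B(n) = (2*n)*(46 + n) = 2*n*(46 + n))
F(Q) = -7/(3*Q)
B(35) - F(f(0*3)) = 2*35*(46 + 35) - (-7)/(3*6) = 2*35*81 - (-7)/(3*6) = 5670 - 1*(-7/18) = 5670 + 7/18 = 102067/18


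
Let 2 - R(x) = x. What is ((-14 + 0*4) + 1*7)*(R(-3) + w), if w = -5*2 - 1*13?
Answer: 126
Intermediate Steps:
R(x) = 2 - x
w = -23 (w = -10 - 13 = -23)
((-14 + 0*4) + 1*7)*(R(-3) + w) = ((-14 + 0*4) + 1*7)*((2 - 1*(-3)) - 23) = ((-14 + 0) + 7)*((2 + 3) - 23) = (-14 + 7)*(5 - 23) = -7*(-18) = 126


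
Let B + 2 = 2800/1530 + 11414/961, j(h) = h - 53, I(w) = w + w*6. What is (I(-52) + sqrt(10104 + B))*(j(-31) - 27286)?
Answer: 9962680 - 3220*sqrt(6321206849)/93 ≈ 7.2099e+6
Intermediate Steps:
I(w) = 7*w (I(w) = w + 6*w = 7*w)
j(h) = -53 + h
B = 1721356/147033 (B = -2 + (2800/1530 + 11414/961) = -2 + (2800*(1/1530) + 11414*(1/961)) = -2 + (280/153 + 11414/961) = -2 + 2015422/147033 = 1721356/147033 ≈ 11.707)
(I(-52) + sqrt(10104 + B))*(j(-31) - 27286) = (7*(-52) + sqrt(10104 + 1721356/147033))*((-53 - 31) - 27286) = (-364 + sqrt(1487342788/147033))*(-84 - 27286) = (-364 + 2*sqrt(6321206849)/1581)*(-27370) = 9962680 - 3220*sqrt(6321206849)/93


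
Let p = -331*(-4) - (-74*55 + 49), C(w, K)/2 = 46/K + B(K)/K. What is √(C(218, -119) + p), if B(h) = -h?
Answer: 5*√3026051/119 ≈ 73.091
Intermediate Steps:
C(w, K) = -2 + 92/K (C(w, K) = 2*(46/K + (-K)/K) = 2*(46/K - 1) = 2*(-1 + 46/K) = -2 + 92/K)
p = 5345 (p = 1324 - (-4070 + 49) = 1324 - 1*(-4021) = 1324 + 4021 = 5345)
√(C(218, -119) + p) = √((-2 + 92/(-119)) + 5345) = √((-2 + 92*(-1/119)) + 5345) = √((-2 - 92/119) + 5345) = √(-330/119 + 5345) = √(635725/119) = 5*√3026051/119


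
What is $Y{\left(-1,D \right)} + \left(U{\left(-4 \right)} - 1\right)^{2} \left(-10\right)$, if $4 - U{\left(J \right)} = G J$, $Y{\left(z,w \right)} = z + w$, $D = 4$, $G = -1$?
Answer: $-7$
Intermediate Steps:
$Y{\left(z,w \right)} = w + z$
$U{\left(J \right)} = 4 + J$ ($U{\left(J \right)} = 4 - - J = 4 + J$)
$Y{\left(-1,D \right)} + \left(U{\left(-4 \right)} - 1\right)^{2} \left(-10\right) = \left(4 - 1\right) + \left(\left(4 - 4\right) - 1\right)^{2} \left(-10\right) = 3 + \left(0 - 1\right)^{2} \left(-10\right) = 3 + \left(-1\right)^{2} \left(-10\right) = 3 + 1 \left(-10\right) = 3 - 10 = -7$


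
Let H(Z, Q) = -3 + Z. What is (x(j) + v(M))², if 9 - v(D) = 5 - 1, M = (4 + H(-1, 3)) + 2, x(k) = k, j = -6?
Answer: 1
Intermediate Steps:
M = 2 (M = (4 + (-3 - 1)) + 2 = (4 - 4) + 2 = 0 + 2 = 2)
v(D) = 5 (v(D) = 9 - (5 - 1) = 9 - 1*4 = 9 - 4 = 5)
(x(j) + v(M))² = (-6 + 5)² = (-1)² = 1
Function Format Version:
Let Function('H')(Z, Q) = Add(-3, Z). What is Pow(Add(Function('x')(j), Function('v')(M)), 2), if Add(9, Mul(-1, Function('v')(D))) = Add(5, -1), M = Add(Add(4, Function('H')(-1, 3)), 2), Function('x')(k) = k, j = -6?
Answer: 1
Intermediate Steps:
M = 2 (M = Add(Add(4, Add(-3, -1)), 2) = Add(Add(4, -4), 2) = Add(0, 2) = 2)
Function('v')(D) = 5 (Function('v')(D) = Add(9, Mul(-1, Add(5, -1))) = Add(9, Mul(-1, 4)) = Add(9, -4) = 5)
Pow(Add(Function('x')(j), Function('v')(M)), 2) = Pow(Add(-6, 5), 2) = Pow(-1, 2) = 1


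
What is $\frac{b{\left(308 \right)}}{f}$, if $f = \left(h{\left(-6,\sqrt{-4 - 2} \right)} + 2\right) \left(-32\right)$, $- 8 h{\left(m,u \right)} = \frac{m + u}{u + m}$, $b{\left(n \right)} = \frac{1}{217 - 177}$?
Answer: $- \frac{1}{2400} \approx -0.00041667$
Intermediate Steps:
$b{\left(n \right)} = \frac{1}{40}$
$h{\left(m,u \right)} = - \frac{1}{8}$ ($h{\left(m,u \right)} = - \frac{\left(m + u\right) \frac{1}{u + m}}{8} = - \frac{\left(m + u\right) \frac{1}{m + u}}{8} = \left(- \frac{1}{8}\right) 1 = - \frac{1}{8}$)
$f = -60$ ($f = \left(- \frac{1}{8} + 2\right) \left(-32\right) = \frac{15}{8} \left(-32\right) = -60$)
$\frac{b{\left(308 \right)}}{f} = \frac{1}{40 \left(-60\right)} = \frac{1}{40} \left(- \frac{1}{60}\right) = - \frac{1}{2400}$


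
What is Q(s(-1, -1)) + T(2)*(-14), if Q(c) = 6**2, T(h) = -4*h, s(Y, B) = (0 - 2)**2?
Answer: 148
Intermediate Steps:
s(Y, B) = 4 (s(Y, B) = (-2)**2 = 4)
Q(c) = 36
Q(s(-1, -1)) + T(2)*(-14) = 36 - 4*2*(-14) = 36 - 8*(-14) = 36 + 112 = 148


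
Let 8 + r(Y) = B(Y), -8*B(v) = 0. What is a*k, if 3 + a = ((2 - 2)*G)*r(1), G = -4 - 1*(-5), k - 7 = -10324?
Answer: 30951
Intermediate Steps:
k = -10317 (k = 7 - 10324 = -10317)
B(v) = 0 (B(v) = -⅛*0 = 0)
G = 1 (G = -4 + 5 = 1)
r(Y) = -8 (r(Y) = -8 + 0 = -8)
a = -3 (a = -3 + ((2 - 2)*1)*(-8) = -3 + (0*1)*(-8) = -3 + 0*(-8) = -3 + 0 = -3)
a*k = -3*(-10317) = 30951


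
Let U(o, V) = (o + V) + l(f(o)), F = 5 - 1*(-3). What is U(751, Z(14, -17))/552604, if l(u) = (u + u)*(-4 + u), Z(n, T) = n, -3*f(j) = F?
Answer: 7205/4973436 ≈ 0.0014487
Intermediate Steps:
F = 8 (F = 5 + 3 = 8)
f(j) = -8/3 (f(j) = -1/3*8 = -8/3)
l(u) = 2*u*(-4 + u) (l(u) = (2*u)*(-4 + u) = 2*u*(-4 + u))
U(o, V) = 320/9 + V + o (U(o, V) = (o + V) + 2*(-8/3)*(-4 - 8/3) = (V + o) + 2*(-8/3)*(-20/3) = (V + o) + 320/9 = 320/9 + V + o)
U(751, Z(14, -17))/552604 = (320/9 + 14 + 751)/552604 = (7205/9)*(1/552604) = 7205/4973436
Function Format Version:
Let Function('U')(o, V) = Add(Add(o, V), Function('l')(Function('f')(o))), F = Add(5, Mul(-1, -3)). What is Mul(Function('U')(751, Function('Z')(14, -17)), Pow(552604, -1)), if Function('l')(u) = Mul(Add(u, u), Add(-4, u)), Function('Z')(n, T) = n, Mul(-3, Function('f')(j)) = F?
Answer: Rational(7205, 4973436) ≈ 0.0014487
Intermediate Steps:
F = 8 (F = Add(5, 3) = 8)
Function('f')(j) = Rational(-8, 3) (Function('f')(j) = Mul(Rational(-1, 3), 8) = Rational(-8, 3))
Function('l')(u) = Mul(2, u, Add(-4, u)) (Function('l')(u) = Mul(Mul(2, u), Add(-4, u)) = Mul(2, u, Add(-4, u)))
Function('U')(o, V) = Add(Rational(320, 9), V, o) (Function('U')(o, V) = Add(Add(o, V), Mul(2, Rational(-8, 3), Add(-4, Rational(-8, 3)))) = Add(Add(V, o), Mul(2, Rational(-8, 3), Rational(-20, 3))) = Add(Add(V, o), Rational(320, 9)) = Add(Rational(320, 9), V, o))
Mul(Function('U')(751, Function('Z')(14, -17)), Pow(552604, -1)) = Mul(Add(Rational(320, 9), 14, 751), Pow(552604, -1)) = Mul(Rational(7205, 9), Rational(1, 552604)) = Rational(7205, 4973436)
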